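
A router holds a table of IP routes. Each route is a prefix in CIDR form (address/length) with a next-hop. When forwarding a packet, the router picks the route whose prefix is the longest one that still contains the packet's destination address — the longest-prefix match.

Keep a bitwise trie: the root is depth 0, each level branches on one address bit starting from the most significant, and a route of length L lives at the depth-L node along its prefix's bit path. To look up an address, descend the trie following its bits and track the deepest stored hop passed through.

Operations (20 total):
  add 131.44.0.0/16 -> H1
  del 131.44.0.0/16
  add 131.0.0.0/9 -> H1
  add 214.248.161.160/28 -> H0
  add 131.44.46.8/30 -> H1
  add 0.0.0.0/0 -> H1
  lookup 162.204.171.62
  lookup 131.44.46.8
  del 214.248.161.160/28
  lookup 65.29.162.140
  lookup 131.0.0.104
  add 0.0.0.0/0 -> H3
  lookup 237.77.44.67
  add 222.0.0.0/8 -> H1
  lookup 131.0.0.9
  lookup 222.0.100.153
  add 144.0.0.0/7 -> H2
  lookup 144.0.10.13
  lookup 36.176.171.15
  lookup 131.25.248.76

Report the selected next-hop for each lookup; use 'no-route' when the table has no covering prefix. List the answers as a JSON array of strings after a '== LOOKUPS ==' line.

Process each operation:
  add 131.44.0.0/16 -> H1 at depth 16
  del 131.44.0.0/16 (clear depth 16)
  add 131.0.0.0/9 -> H1 at depth 9
  add 214.248.161.160/28 -> H0 at depth 28
  add 131.44.46.8/30 -> H1 at depth 30
  add 0.0.0.0/0 -> H1 at depth 0
  Q 162.204.171.62: descend 10 ; hops seen [H1] ; pick H1
  Q 131.44.46.8: descend 100000110010110000101110000010 ; hops seen [H1,H1,H1] ; pick H1
  del 214.248.161.160/28 (clear depth 28)
  Q 65.29.162.140: descend ε ; hops seen [H1] ; pick H1
  Q 131.0.0.104: descend 1000001100 ; hops seen [H1,H1] ; pick H1
  add 0.0.0.0/0 -> H3 at depth 0
  Q 237.77.44.67: descend 11 ; hops seen [H3] ; pick H3
  add 222.0.0.0/8 -> H1 at depth 8
  Q 131.0.0.9: descend 1000001100 ; hops seen [H3,H1] ; pick H1
  Q 222.0.100.153: descend 11011110 ; hops seen [H3,H1] ; pick H1
  add 144.0.0.0/7 -> H2 at depth 7
  Q 144.0.10.13: descend 1001000 ; hops seen [H3,H2] ; pick H2
  Q 36.176.171.15: descend ε ; hops seen [H3] ; pick H3
  Q 131.25.248.76: descend 1000001100 ; hops seen [H3,H1] ; pick H1

== LOOKUPS ==
["H1","H1","H1","H1","H3","H1","H1","H2","H3","H1"]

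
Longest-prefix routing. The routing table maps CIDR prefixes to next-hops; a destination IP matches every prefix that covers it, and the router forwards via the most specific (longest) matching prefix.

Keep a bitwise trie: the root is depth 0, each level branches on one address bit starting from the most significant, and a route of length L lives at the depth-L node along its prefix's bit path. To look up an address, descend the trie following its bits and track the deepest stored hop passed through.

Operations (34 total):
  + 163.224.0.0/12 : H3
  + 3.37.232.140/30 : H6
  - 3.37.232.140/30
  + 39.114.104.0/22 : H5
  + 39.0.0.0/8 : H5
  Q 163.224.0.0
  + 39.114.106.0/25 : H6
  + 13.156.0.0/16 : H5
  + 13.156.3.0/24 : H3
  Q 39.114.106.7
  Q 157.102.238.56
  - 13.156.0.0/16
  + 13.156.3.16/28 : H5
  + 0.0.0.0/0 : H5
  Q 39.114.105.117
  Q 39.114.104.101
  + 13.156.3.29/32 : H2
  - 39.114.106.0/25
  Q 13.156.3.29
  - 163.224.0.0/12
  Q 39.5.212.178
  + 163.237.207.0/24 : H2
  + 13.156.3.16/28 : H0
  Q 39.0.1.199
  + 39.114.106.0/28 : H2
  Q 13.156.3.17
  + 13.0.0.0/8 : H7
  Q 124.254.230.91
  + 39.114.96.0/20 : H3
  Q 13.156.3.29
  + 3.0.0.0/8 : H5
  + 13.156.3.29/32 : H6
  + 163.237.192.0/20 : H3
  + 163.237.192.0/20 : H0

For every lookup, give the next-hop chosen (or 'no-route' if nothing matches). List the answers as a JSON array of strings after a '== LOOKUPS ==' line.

Trace:
  + 163.224.0.0/12 (H3) depth=12
  + 3.37.232.140/30 (H6) depth=30
  del 3.37.232.140/30 (clear depth 30)
  + 39.114.104.0/22 (H5) depth=22
  + 39.0.0.0/8 (H5) depth=8
  ? 163.224.0.0  path d0:-→d1:-→d2:-→d3:-→d4:-→d5:-→d6:-→d7:-→d8:-→d9:-→d10:-→d11:-→d12:H3  best=H3
  + 39.114.106.0/25 (H6) depth=25
  + 13.156.0.0/16 (H5) depth=16
  + 13.156.3.0/24 (H3) depth=24
  ? 39.114.106.7  path d0:-→d1:-→d2:-→d3:-→d4:-→d5:-→d6:-→d7:-→d8:H5→d9:-→d10:-→d11:-→d12:-→d13:-→d14:-→d15:-→d16:-→d17:-→d18:-→d19:-→d20:-→d21:-→d22:H5→d23:-→d24:-→d25:H6  best=H6
  ? 157.102.238.56  path d0:-→d1:-→d2:-  best=no-route
  del 13.156.0.0/16 (clear depth 16)
  + 13.156.3.16/28 (H5) depth=28
  + 0.0.0.0/0 (H5) depth=0
  ? 39.114.105.117  path d0:H5→d1:-→d2:-→d3:-→d4:-→d5:-→d6:-→d7:-→d8:H5→d9:-→d10:-→d11:-→d12:-→d13:-→d14:-→d15:-→d16:-→d17:-→d18:-→d19:-→d20:-→d21:-→d22:H5  best=H5
  ? 39.114.104.101  path d0:H5→d1:-→d2:-→d3:-→d4:-→d5:-→d6:-→d7:-→d8:H5→d9:-→d10:-→d11:-→d12:-→d13:-→d14:-→d15:-→d16:-→d17:-→d18:-→d19:-→d20:-→d21:-→d22:H5  best=H5
  + 13.156.3.29/32 (H2) depth=32
  del 39.114.106.0/25 (clear depth 25)
  ? 13.156.3.29  path d0:H5→d1:-→d2:-→d3:-→d4:-→d5:-→d6:-→d7:-→d8:-→d9:-→d10:-→d11:-→d12:-→d13:-→d14:-→d15:-→d16:-→d17:-→d18:-→d19:-→d20:-→d21:-→d22:-→d23:-→d24:H3→d25:-→d26:-→d27:-→d28:H5→d29:-→d30:-→d31:-→d32:H2  best=H2
  del 163.224.0.0/12 (clear depth 12)
  ? 39.5.212.178  path d0:H5→d1:-→d2:-→d3:-→d4:-→d5:-→d6:-→d7:-→d8:H5→d9:-  best=H5
  + 163.237.207.0/24 (H2) depth=24
  + 13.156.3.16/28 (H0) depth=28
  ? 39.0.1.199  path d0:H5→d1:-→d2:-→d3:-→d4:-→d5:-→d6:-→d7:-→d8:H5→d9:-  best=H5
  + 39.114.106.0/28 (H2) depth=28
  ? 13.156.3.17  path d0:H5→d1:-→d2:-→d3:-→d4:-→d5:-→d6:-→d7:-→d8:-→d9:-→d10:-→d11:-→d12:-→d13:-→d14:-→d15:-→d16:-→d17:-→d18:-→d19:-→d20:-→d21:-→d22:-→d23:-→d24:H3→d25:-→d26:-→d27:-→d28:H0  best=H0
  + 13.0.0.0/8 (H7) depth=8
  ? 124.254.230.91  path d0:H5→d1:-  best=H5
  + 39.114.96.0/20 (H3) depth=20
  ? 13.156.3.29  path d0:H5→d1:-→d2:-→d3:-→d4:-→d5:-→d6:-→d7:-→d8:H7→d9:-→d10:-→d11:-→d12:-→d13:-→d14:-→d15:-→d16:-→d17:-→d18:-→d19:-→d20:-→d21:-→d22:-→d23:-→d24:H3→d25:-→d26:-→d27:-→d28:H0→d29:-→d30:-→d31:-→d32:H2  best=H2
  + 3.0.0.0/8 (H5) depth=8
  + 13.156.3.29/32 (H6) depth=32
  + 163.237.192.0/20 (H3) depth=20
  + 163.237.192.0/20 (H0) depth=20

== LOOKUPS ==
["H3","H6","no-route","H5","H5","H2","H5","H5","H0","H5","H2"]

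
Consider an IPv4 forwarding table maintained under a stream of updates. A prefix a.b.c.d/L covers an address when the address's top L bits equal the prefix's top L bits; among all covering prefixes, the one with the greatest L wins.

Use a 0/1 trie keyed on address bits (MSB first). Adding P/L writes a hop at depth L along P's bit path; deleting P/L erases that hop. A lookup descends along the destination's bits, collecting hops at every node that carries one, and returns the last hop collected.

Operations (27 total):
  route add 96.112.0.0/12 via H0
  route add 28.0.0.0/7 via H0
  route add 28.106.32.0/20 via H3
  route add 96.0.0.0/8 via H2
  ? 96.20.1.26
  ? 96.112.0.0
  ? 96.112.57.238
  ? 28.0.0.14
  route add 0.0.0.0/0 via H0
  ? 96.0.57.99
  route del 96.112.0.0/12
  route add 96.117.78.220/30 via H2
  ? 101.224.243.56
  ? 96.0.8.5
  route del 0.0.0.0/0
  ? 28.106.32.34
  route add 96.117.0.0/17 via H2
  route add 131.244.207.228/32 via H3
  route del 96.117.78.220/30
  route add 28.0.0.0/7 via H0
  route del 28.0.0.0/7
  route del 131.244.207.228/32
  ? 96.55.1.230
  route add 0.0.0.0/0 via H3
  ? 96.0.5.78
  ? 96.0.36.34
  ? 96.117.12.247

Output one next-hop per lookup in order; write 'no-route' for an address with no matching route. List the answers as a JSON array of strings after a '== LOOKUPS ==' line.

Apply in order:
  + 96.112.0.0/12 (H0) depth=12
  + 28.0.0.0/7 (H0) depth=7
  + 28.106.32.0/20 (H3) depth=20
  + 96.0.0.0/8 (H2) depth=8
  Q 96.20.1.26: descend 011000000 ; hops seen [H2] ; pick H2
  Q 96.112.0.0: descend 011000000111 ; hops seen [H2,H0] ; pick H0
  Q 96.112.57.238: descend 011000000111 ; hops seen [H2,H0] ; pick H0
  Q 28.0.0.14: descend 000111000 ; hops seen [H0] ; pick H0
  + 0.0.0.0/0 (H0) depth=0
  Q 96.0.57.99: descend 011000000 ; hops seen [H0,H2] ; pick H2
  - 96.112.0.0/12 clear@12
  + 96.117.78.220/30 (H2) depth=30
  Q 101.224.243.56: descend 01100 ; hops seen [H0] ; pick H0
  Q 96.0.8.5: descend 011000000 ; hops seen [H0,H2] ; pick H2
  - 0.0.0.0/0 clear@0
  Q 28.106.32.34: descend 00011100011010100010 ; hops seen [H0,H3] ; pick H3
  + 96.117.0.0/17 (H2) depth=17
  + 131.244.207.228/32 (H3) depth=32
  - 96.117.78.220/30 clear@30
  + 28.0.0.0/7 (H0) depth=7
  - 28.0.0.0/7 clear@7
  - 131.244.207.228/32 clear@32
  Q 96.55.1.230: descend 011000000 ; hops seen [H2] ; pick H2
  + 0.0.0.0/0 (H3) depth=0
  Q 96.0.5.78: descend 011000000 ; hops seen [H3,H2] ; pick H2
  Q 96.0.36.34: descend 011000000 ; hops seen [H3,H2] ; pick H2
  Q 96.117.12.247: descend 01100000011101010 ; hops seen [H3,H2,H2] ; pick H2

== LOOKUPS ==
["H2","H0","H0","H0","H2","H0","H2","H3","H2","H2","H2","H2"]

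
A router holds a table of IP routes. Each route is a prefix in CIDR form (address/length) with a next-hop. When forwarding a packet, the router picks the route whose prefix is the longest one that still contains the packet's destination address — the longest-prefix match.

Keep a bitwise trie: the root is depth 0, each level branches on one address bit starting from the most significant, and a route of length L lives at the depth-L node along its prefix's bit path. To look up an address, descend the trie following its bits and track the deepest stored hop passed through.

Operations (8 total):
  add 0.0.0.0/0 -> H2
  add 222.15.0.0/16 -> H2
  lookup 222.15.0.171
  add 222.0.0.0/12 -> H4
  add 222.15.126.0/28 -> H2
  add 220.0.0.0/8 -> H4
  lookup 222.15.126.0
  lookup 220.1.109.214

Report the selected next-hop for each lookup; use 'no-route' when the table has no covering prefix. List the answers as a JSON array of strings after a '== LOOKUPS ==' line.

Process each operation:
  add 0.0.0.0/0 -> H2 at depth 0
  add 222.15.0.0/16 -> H2 at depth 16
  Q 222.15.0.171: descend 1101111000001111 ; hops seen [H2,H2] ; pick H2
  add 222.0.0.0/12 -> H4 at depth 12
  add 222.15.126.0/28 -> H2 at depth 28
  add 220.0.0.0/8 -> H4 at depth 8
  Q 222.15.126.0: descend 1101111000001111011111100000 ; hops seen [H2,H4,H2,H2] ; pick H2
  Q 220.1.109.214: descend 11011100 ; hops seen [H2,H4] ; pick H4

== LOOKUPS ==
["H2","H2","H4"]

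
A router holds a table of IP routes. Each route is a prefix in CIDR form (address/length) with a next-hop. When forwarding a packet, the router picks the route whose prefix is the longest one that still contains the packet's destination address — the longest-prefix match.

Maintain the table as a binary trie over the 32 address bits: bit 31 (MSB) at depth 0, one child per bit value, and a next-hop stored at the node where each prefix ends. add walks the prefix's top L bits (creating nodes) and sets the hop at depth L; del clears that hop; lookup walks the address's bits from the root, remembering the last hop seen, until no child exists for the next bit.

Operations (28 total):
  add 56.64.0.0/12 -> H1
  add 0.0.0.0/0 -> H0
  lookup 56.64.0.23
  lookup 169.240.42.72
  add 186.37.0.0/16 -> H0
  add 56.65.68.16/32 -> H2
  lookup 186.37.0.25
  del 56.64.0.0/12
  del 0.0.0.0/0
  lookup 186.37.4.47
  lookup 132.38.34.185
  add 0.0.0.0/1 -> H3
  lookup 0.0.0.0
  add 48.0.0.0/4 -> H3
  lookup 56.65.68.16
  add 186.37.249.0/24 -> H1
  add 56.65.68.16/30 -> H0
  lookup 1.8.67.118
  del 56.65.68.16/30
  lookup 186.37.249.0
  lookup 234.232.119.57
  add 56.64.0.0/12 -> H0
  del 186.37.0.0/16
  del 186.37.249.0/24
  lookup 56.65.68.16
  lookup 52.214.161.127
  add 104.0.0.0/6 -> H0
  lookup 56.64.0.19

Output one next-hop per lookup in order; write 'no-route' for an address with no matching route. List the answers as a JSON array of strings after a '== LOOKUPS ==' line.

Process each operation:
  add 56.64.0.0/12 -> H1 at depth 12
  add 0.0.0.0/0 -> H0 at depth 0
  lookup 56.64.0.23: bits 001110000100 walk d0:H0→d1:-→d2:-→d3:-→d4:-→d5:-→d6:-→d7:-→d8:-→d9:-→d10:-→d11:-→d12:H1 -> H1
  lookup 169.240.42.72: bits ε walk d0:H0 -> H0
  add 186.37.0.0/16 -> H0 at depth 16
  add 56.65.68.16/32 -> H2 at depth 32
  lookup 186.37.0.25: bits 1011101000100101 walk d0:H0→d1:-→d2:-→d3:-→d4:-→d5:-→d6:-→d7:-→d8:-→d9:-→d10:-→d11:-→d12:-→d13:-→d14:-→d15:-→d16:H0 -> H0
  - 56.64.0.0/12 clear@12
  - 0.0.0.0/0 clear@0
  lookup 186.37.4.47: bits 1011101000100101 walk d0:-→d1:-→d2:-→d3:-→d4:-→d5:-→d6:-→d7:-→d8:-→d9:-→d10:-→d11:-→d12:-→d13:-→d14:-→d15:-→d16:H0 -> H0
  lookup 132.38.34.185: bits 10 walk d0:-→d1:-→d2:- -> no-route
  add 0.0.0.0/1 -> H3 at depth 1
  lookup 0.0.0.0: bits 00 walk d0:-→d1:H3→d2:- -> H3
  add 48.0.0.0/4 -> H3 at depth 4
  lookup 56.65.68.16: bits 00111000010000010100010000010000 walk d0:-→d1:H3→d2:-→d3:-→d4:H3→d5:-→d6:-→d7:-→d8:-→d9:-→d10:-→d11:-→d12:-→d13:-→d14:-→d15:-→d16:-→d17:-→d18:-→d19:-→d20:-→d21:-→d22:-→d23:-→d24:-→d25:-→d26:-→d27:-→d28:-→d29:-→d30:-→d31:-→d32:H2 -> H2
  add 186.37.249.0/24 -> H1 at depth 24
  add 56.65.68.16/30 -> H0 at depth 30
  lookup 1.8.67.118: bits 00 walk d0:-→d1:H3→d2:- -> H3
  - 56.65.68.16/30 clear@30
  lookup 186.37.249.0: bits 101110100010010111111001 walk d0:-→d1:-→d2:-→d3:-→d4:-→d5:-→d6:-→d7:-→d8:-→d9:-→d10:-→d11:-→d12:-→d13:-→d14:-→d15:-→d16:H0→d17:-→d18:-→d19:-→d20:-→d21:-→d22:-→d23:-→d24:H1 -> H1
  lookup 234.232.119.57: bits 1 walk d0:-→d1:- -> no-route
  add 56.64.0.0/12 -> H0 at depth 12
  - 186.37.0.0/16 clear@16
  - 186.37.249.0/24 clear@24
  lookup 56.65.68.16: bits 00111000010000010100010000010000 walk d0:-→d1:H3→d2:-→d3:-→d4:H3→d5:-→d6:-→d7:-→d8:-→d9:-→d10:-→d11:-→d12:H0→d13:-→d14:-→d15:-→d16:-→d17:-→d18:-→d19:-→d20:-→d21:-→d22:-→d23:-→d24:-→d25:-→d26:-→d27:-→d28:-→d29:-→d30:-→d31:-→d32:H2 -> H2
  lookup 52.214.161.127: bits 0011 walk d0:-→d1:H3→d2:-→d3:-→d4:H3 -> H3
  add 104.0.0.0/6 -> H0 at depth 6
  lookup 56.64.0.19: bits 001110000100000 walk d0:-→d1:H3→d2:-→d3:-→d4:H3→d5:-→d6:-→d7:-→d8:-→d9:-→d10:-→d11:-→d12:H0→d13:-→d14:-→d15:- -> H0

== LOOKUPS ==
["H1","H0","H0","H0","no-route","H3","H2","H3","H1","no-route","H2","H3","H0"]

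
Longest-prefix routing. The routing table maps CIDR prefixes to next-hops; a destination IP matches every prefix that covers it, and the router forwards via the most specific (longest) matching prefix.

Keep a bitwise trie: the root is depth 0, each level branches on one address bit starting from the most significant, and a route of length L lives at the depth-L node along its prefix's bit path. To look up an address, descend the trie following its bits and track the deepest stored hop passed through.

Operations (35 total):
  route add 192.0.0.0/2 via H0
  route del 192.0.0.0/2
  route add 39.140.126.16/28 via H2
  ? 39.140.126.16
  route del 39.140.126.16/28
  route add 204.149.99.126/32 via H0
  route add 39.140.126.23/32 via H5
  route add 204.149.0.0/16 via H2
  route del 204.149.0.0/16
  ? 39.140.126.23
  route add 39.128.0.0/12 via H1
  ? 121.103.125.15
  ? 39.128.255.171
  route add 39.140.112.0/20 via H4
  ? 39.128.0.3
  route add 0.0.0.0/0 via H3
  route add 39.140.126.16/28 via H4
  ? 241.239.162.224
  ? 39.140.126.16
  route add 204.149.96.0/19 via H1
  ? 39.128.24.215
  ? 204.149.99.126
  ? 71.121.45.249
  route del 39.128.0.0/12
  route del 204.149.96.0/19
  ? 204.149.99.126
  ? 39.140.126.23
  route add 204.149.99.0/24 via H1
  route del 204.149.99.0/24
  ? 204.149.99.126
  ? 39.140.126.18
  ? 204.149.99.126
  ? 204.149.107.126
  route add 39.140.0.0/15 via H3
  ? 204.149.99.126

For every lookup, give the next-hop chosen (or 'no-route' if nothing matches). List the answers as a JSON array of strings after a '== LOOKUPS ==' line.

Apply in order:
  + 192.0.0.0/2 (H0) depth=2
  - 192.0.0.0/2 clear@2
  + 39.140.126.16/28 (H2) depth=28
  lookup 39.140.126.16: bits 0010011110001100011111100001 walk d0:-→d1:-→d2:-→d3:-→d4:-→d5:-→d6:-→d7:-→d8:-→d9:-→d10:-→d11:-→d12:-→d13:-→d14:-→d15:-→d16:-→d17:-→d18:-→d19:-→d20:-→d21:-→d22:-→d23:-→d24:-→d25:-→d26:-→d27:-→d28:H2 -> H2
  - 39.140.126.16/28 clear@28
  + 204.149.99.126/32 (H0) depth=32
  + 39.140.126.23/32 (H5) depth=32
  + 204.149.0.0/16 (H2) depth=16
  - 204.149.0.0/16 clear@16
  lookup 39.140.126.23: bits 00100111100011000111111000010111 walk d0:-→d1:-→d2:-→d3:-→d4:-→d5:-→d6:-→d7:-→d8:-→d9:-→d10:-→d11:-→d12:-→d13:-→d14:-→d15:-→d16:-→d17:-→d18:-→d19:-→d20:-→d21:-→d22:-→d23:-→d24:-→d25:-→d26:-→d27:-→d28:-→d29:-→d30:-→d31:-→d32:H5 -> H5
  + 39.128.0.0/12 (H1) depth=12
  lookup 121.103.125.15: bits 0 walk d0:-→d1:- -> no-route
  lookup 39.128.255.171: bits 001001111000 walk d0:-→d1:-→d2:-→d3:-→d4:-→d5:-→d6:-→d7:-→d8:-→d9:-→d10:-→d11:-→d12:H1 -> H1
  + 39.140.112.0/20 (H4) depth=20
  lookup 39.128.0.3: bits 001001111000 walk d0:-→d1:-→d2:-→d3:-→d4:-→d5:-→d6:-→d7:-→d8:-→d9:-→d10:-→d11:-→d12:H1 -> H1
  + 0.0.0.0/0 (H3) depth=0
  + 39.140.126.16/28 (H4) depth=28
  lookup 241.239.162.224: bits 11 walk d0:H3→d1:-→d2:- -> H3
  lookup 39.140.126.16: bits 00100111100011000111111000010 walk d0:H3→d1:-→d2:-→d3:-→d4:-→d5:-→d6:-→d7:-→d8:-→d9:-→d10:-→d11:-→d12:H1→d13:-→d14:-→d15:-→d16:-→d17:-→d18:-→d19:-→d20:H4→d21:-→d22:-→d23:-→d24:-→d25:-→d26:-→d27:-→d28:H4→d29:- -> H4
  + 204.149.96.0/19 (H1) depth=19
  lookup 39.128.24.215: bits 001001111000 walk d0:H3→d1:-→d2:-→d3:-→d4:-→d5:-→d6:-→d7:-→d8:-→d9:-→d10:-→d11:-→d12:H1 -> H1
  lookup 204.149.99.126: bits 11001100100101010110001101111110 walk d0:H3→d1:-→d2:-→d3:-→d4:-→d5:-→d6:-→d7:-→d8:-→d9:-→d10:-→d11:-→d12:-→d13:-→d14:-→d15:-→d16:-→d17:-→d18:-→d19:H1→d20:-→d21:-→d22:-→d23:-→d24:-→d25:-→d26:-→d27:-→d28:-→d29:-→d30:-→d31:-→d32:H0 -> H0
  lookup 71.121.45.249: bits 0 walk d0:H3→d1:- -> H3
  - 39.128.0.0/12 clear@12
  - 204.149.96.0/19 clear@19
  lookup 204.149.99.126: bits 11001100100101010110001101111110 walk d0:H3→d1:-→d2:-→d3:-→d4:-→d5:-→d6:-→d7:-→d8:-→d9:-→d10:-→d11:-→d12:-→d13:-→d14:-→d15:-→d16:-→d17:-→d18:-→d19:-→d20:-→d21:-→d22:-→d23:-→d24:-→d25:-→d26:-→d27:-→d28:-→d29:-→d30:-→d31:-→d32:H0 -> H0
  lookup 39.140.126.23: bits 00100111100011000111111000010111 walk d0:H3→d1:-→d2:-→d3:-→d4:-→d5:-→d6:-→d7:-→d8:-→d9:-→d10:-→d11:-→d12:-→d13:-→d14:-→d15:-→d16:-→d17:-→d18:-→d19:-→d20:H4→d21:-→d22:-→d23:-→d24:-→d25:-→d26:-→d27:-→d28:H4→d29:-→d30:-→d31:-→d32:H5 -> H5
  + 204.149.99.0/24 (H1) depth=24
  - 204.149.99.0/24 clear@24
  lookup 204.149.99.126: bits 11001100100101010110001101111110 walk d0:H3→d1:-→d2:-→d3:-→d4:-→d5:-→d6:-→d7:-→d8:-→d9:-→d10:-→d11:-→d12:-→d13:-→d14:-→d15:-→d16:-→d17:-→d18:-→d19:-→d20:-→d21:-→d22:-→d23:-→d24:-→d25:-→d26:-→d27:-→d28:-→d29:-→d30:-→d31:-→d32:H0 -> H0
  lookup 39.140.126.18: bits 00100111100011000111111000010 walk d0:H3→d1:-→d2:-→d3:-→d4:-→d5:-→d6:-→d7:-→d8:-→d9:-→d10:-→d11:-→d12:-→d13:-→d14:-→d15:-→d16:-→d17:-→d18:-→d19:-→d20:H4→d21:-→d22:-→d23:-→d24:-→d25:-→d26:-→d27:-→d28:H4→d29:- -> H4
  lookup 204.149.99.126: bits 11001100100101010110001101111110 walk d0:H3→d1:-→d2:-→d3:-→d4:-→d5:-→d6:-→d7:-→d8:-→d9:-→d10:-→d11:-→d12:-→d13:-→d14:-→d15:-→d16:-→d17:-→d18:-→d19:-→d20:-→d21:-→d22:-→d23:-→d24:-→d25:-→d26:-→d27:-→d28:-→d29:-→d30:-→d31:-→d32:H0 -> H0
  lookup 204.149.107.126: bits 11001100100101010110 walk d0:H3→d1:-→d2:-→d3:-→d4:-→d5:-→d6:-→d7:-→d8:-→d9:-→d10:-→d11:-→d12:-→d13:-→d14:-→d15:-→d16:-→d17:-→d18:-→d19:-→d20:- -> H3
  + 39.140.0.0/15 (H3) depth=15
  lookup 204.149.99.126: bits 11001100100101010110001101111110 walk d0:H3→d1:-→d2:-→d3:-→d4:-→d5:-→d6:-→d7:-→d8:-→d9:-→d10:-→d11:-→d12:-→d13:-→d14:-→d15:-→d16:-→d17:-→d18:-→d19:-→d20:-→d21:-→d22:-→d23:-→d24:-→d25:-→d26:-→d27:-→d28:-→d29:-→d30:-→d31:-→d32:H0 -> H0

== LOOKUPS ==
["H2","H5","no-route","H1","H1","H3","H4","H1","H0","H3","H0","H5","H0","H4","H0","H3","H0"]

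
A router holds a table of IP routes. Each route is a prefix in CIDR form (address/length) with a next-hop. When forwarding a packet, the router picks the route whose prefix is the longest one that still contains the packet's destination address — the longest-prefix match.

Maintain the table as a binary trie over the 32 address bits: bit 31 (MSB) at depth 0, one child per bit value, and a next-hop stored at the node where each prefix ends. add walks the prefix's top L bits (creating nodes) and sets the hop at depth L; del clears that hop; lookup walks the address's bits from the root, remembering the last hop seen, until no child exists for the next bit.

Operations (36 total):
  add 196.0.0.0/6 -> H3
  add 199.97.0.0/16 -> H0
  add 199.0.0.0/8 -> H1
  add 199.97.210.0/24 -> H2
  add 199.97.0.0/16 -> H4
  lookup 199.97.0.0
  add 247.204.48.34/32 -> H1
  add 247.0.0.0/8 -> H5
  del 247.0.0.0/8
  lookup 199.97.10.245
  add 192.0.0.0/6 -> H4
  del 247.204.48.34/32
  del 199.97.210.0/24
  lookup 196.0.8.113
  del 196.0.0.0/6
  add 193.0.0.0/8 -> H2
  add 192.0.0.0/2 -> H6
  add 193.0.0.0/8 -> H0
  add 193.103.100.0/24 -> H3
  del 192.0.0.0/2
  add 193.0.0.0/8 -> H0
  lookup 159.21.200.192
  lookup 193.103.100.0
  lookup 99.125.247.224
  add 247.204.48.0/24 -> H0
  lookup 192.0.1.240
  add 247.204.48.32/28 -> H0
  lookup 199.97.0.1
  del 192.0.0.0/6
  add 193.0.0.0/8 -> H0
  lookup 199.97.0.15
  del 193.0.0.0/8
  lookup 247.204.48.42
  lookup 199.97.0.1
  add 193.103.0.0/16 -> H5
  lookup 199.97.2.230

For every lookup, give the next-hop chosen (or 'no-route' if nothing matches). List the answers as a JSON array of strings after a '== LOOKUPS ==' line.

Trace:
  add 196.0.0.0/6 -> H3 at depth 6
  add 199.97.0.0/16 -> H0 at depth 16
  add 199.0.0.0/8 -> H1 at depth 8
  add 199.97.210.0/24 -> H2 at depth 24
  add 199.97.0.0/16 -> H4 at depth 16
  lookup 199.97.0.0: bits 1100011101100001 walk d0:-→d1:-→d2:-→d3:-→d4:-→d5:-→d6:H3→d7:-→d8:H1→d9:-→d10:-→d11:-→d12:-→d13:-→d14:-→d15:-→d16:H4 -> H4
  add 247.204.48.34/32 -> H1 at depth 32
  add 247.0.0.0/8 -> H5 at depth 8
  del 247.0.0.0/8 (clear depth 8)
  lookup 199.97.10.245: bits 1100011101100001 walk d0:-→d1:-→d2:-→d3:-→d4:-→d5:-→d6:H3→d7:-→d8:H1→d9:-→d10:-→d11:-→d12:-→d13:-→d14:-→d15:-→d16:H4 -> H4
  add 192.0.0.0/6 -> H4 at depth 6
  del 247.204.48.34/32 (clear depth 32)
  del 199.97.210.0/24 (clear depth 24)
  lookup 196.0.8.113: bits 110001 walk d0:-→d1:-→d2:-→d3:-→d4:-→d5:-→d6:H3 -> H3
  del 196.0.0.0/6 (clear depth 6)
  add 193.0.0.0/8 -> H2 at depth 8
  add 192.0.0.0/2 -> H6 at depth 2
  add 193.0.0.0/8 -> H0 at depth 8
  add 193.103.100.0/24 -> H3 at depth 24
  del 192.0.0.0/2 (clear depth 2)
  add 193.0.0.0/8 -> H0 at depth 8
  lookup 159.21.200.192: bits 1 walk d0:-→d1:- -> no-route
  lookup 193.103.100.0: bits 110000010110011101100100 walk d0:-→d1:-→d2:-→d3:-→d4:-→d5:-→d6:H4→d7:-→d8:H0→d9:-→d10:-→d11:-→d12:-→d13:-→d14:-→d15:-→d16:-→d17:-→d18:-→d19:-→d20:-→d21:-→d22:-→d23:-→d24:H3 -> H3
  lookup 99.125.247.224: bits ε walk d0:- -> no-route
  add 247.204.48.0/24 -> H0 at depth 24
  lookup 192.0.1.240: bits 1100000 walk d0:-→d1:-→d2:-→d3:-→d4:-→d5:-→d6:H4→d7:- -> H4
  add 247.204.48.32/28 -> H0 at depth 28
  lookup 199.97.0.1: bits 1100011101100001 walk d0:-→d1:-→d2:-→d3:-→d4:-→d5:-→d6:-→d7:-→d8:H1→d9:-→d10:-→d11:-→d12:-→d13:-→d14:-→d15:-→d16:H4 -> H4
  del 192.0.0.0/6 (clear depth 6)
  add 193.0.0.0/8 -> H0 at depth 8
  lookup 199.97.0.15: bits 1100011101100001 walk d0:-→d1:-→d2:-→d3:-→d4:-→d5:-→d6:-→d7:-→d8:H1→d9:-→d10:-→d11:-→d12:-→d13:-→d14:-→d15:-→d16:H4 -> H4
  del 193.0.0.0/8 (clear depth 8)
  lookup 247.204.48.42: bits 1111011111001100001100000010 walk d0:-→d1:-→d2:-→d3:-→d4:-→d5:-→d6:-→d7:-→d8:-→d9:-→d10:-→d11:-→d12:-→d13:-→d14:-→d15:-→d16:-→d17:-→d18:-→d19:-→d20:-→d21:-→d22:-→d23:-→d24:H0→d25:-→d26:-→d27:-→d28:H0 -> H0
  lookup 199.97.0.1: bits 1100011101100001 walk d0:-→d1:-→d2:-→d3:-→d4:-→d5:-→d6:-→d7:-→d8:H1→d9:-→d10:-→d11:-→d12:-→d13:-→d14:-→d15:-→d16:H4 -> H4
  add 193.103.0.0/16 -> H5 at depth 16
  lookup 199.97.2.230: bits 1100011101100001 walk d0:-→d1:-→d2:-→d3:-→d4:-→d5:-→d6:-→d7:-→d8:H1→d9:-→d10:-→d11:-→d12:-→d13:-→d14:-→d15:-→d16:H4 -> H4

== LOOKUPS ==
["H4","H4","H3","no-route","H3","no-route","H4","H4","H4","H0","H4","H4"]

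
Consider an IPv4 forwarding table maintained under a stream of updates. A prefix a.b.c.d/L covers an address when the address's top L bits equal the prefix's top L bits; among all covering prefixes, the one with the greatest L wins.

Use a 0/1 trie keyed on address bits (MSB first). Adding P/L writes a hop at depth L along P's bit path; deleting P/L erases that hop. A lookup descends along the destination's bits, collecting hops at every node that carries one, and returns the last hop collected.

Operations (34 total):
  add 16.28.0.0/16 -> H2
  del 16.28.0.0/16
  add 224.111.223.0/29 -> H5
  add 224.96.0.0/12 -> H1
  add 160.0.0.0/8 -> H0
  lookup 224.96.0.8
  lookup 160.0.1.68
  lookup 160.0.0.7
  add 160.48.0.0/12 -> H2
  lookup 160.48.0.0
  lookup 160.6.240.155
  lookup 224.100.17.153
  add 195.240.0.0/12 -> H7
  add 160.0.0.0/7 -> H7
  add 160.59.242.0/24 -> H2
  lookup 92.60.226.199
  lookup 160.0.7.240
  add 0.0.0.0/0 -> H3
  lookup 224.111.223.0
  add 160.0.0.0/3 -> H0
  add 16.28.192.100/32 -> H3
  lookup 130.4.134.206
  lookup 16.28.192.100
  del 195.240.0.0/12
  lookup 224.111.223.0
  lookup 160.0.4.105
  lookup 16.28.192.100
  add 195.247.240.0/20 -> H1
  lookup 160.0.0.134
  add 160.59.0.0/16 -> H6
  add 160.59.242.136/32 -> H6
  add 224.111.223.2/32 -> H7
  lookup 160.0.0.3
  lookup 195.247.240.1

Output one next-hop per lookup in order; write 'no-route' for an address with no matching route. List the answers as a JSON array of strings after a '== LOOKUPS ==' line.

Apply in order:
  + 16.28.0.0/16 (H2) depth=16
  del 16.28.0.0/16 (clear depth 16)
  + 224.111.223.0/29 (H5) depth=29
  + 224.96.0.0/12 (H1) depth=12
  + 160.0.0.0/8 (H0) depth=8
  lookup 224.96.0.8: bits 111000000110 walk d0:-→d1:-→d2:-→d3:-→d4:-→d5:-→d6:-→d7:-→d8:-→d9:-→d10:-→d11:-→d12:H1 -> H1
  lookup 160.0.1.68: bits 10100000 walk d0:-→d1:-→d2:-→d3:-→d4:-→d5:-→d6:-→d7:-→d8:H0 -> H0
  lookup 160.0.0.7: bits 10100000 walk d0:-→d1:-→d2:-→d3:-→d4:-→d5:-→d6:-→d7:-→d8:H0 -> H0
  + 160.48.0.0/12 (H2) depth=12
  lookup 160.48.0.0: bits 101000000011 walk d0:-→d1:-→d2:-→d3:-→d4:-→d5:-→d6:-→d7:-→d8:H0→d9:-→d10:-→d11:-→d12:H2 -> H2
  lookup 160.6.240.155: bits 1010000000 walk d0:-→d1:-→d2:-→d3:-→d4:-→d5:-→d6:-→d7:-→d8:H0→d9:-→d10:- -> H0
  lookup 224.100.17.153: bits 111000000110 walk d0:-→d1:-→d2:-→d3:-→d4:-→d5:-→d6:-→d7:-→d8:-→d9:-→d10:-→d11:-→d12:H1 -> H1
  + 195.240.0.0/12 (H7) depth=12
  + 160.0.0.0/7 (H7) depth=7
  + 160.59.242.0/24 (H2) depth=24
  lookup 92.60.226.199: bits 0 walk d0:-→d1:- -> no-route
  lookup 160.0.7.240: bits 1010000000 walk d0:-→d1:-→d2:-→d3:-→d4:-→d5:-→d6:-→d7:H7→d8:H0→d9:-→d10:- -> H0
  + 0.0.0.0/0 (H3) depth=0
  lookup 224.111.223.0: bits 11100000011011111101111100000 walk d0:H3→d1:-→d2:-→d3:-→d4:-→d5:-→d6:-→d7:-→d8:-→d9:-→d10:-→d11:-→d12:H1→d13:-→d14:-→d15:-→d16:-→d17:-→d18:-→d19:-→d20:-→d21:-→d22:-→d23:-→d24:-→d25:-→d26:-→d27:-→d28:-→d29:H5 -> H5
  + 160.0.0.0/3 (H0) depth=3
  + 16.28.192.100/32 (H3) depth=32
  lookup 130.4.134.206: bits 10 walk d0:H3→d1:-→d2:- -> H3
  lookup 16.28.192.100: bits 00010000000111001100000001100100 walk d0:H3→d1:-→d2:-→d3:-→d4:-→d5:-→d6:-→d7:-→d8:-→d9:-→d10:-→d11:-→d12:-→d13:-→d14:-→d15:-→d16:-→d17:-→d18:-→d19:-→d20:-→d21:-→d22:-→d23:-→d24:-→d25:-→d26:-→d27:-→d28:-→d29:-→d30:-→d31:-→d32:H3 -> H3
  del 195.240.0.0/12 (clear depth 12)
  lookup 224.111.223.0: bits 11100000011011111101111100000 walk d0:H3→d1:-→d2:-→d3:-→d4:-→d5:-→d6:-→d7:-→d8:-→d9:-→d10:-→d11:-→d12:H1→d13:-→d14:-→d15:-→d16:-→d17:-→d18:-→d19:-→d20:-→d21:-→d22:-→d23:-→d24:-→d25:-→d26:-→d27:-→d28:-→d29:H5 -> H5
  lookup 160.0.4.105: bits 1010000000 walk d0:H3→d1:-→d2:-→d3:H0→d4:-→d5:-→d6:-→d7:H7→d8:H0→d9:-→d10:- -> H0
  lookup 16.28.192.100: bits 00010000000111001100000001100100 walk d0:H3→d1:-→d2:-→d3:-→d4:-→d5:-→d6:-→d7:-→d8:-→d9:-→d10:-→d11:-→d12:-→d13:-→d14:-→d15:-→d16:-→d17:-→d18:-→d19:-→d20:-→d21:-→d22:-→d23:-→d24:-→d25:-→d26:-→d27:-→d28:-→d29:-→d30:-→d31:-→d32:H3 -> H3
  + 195.247.240.0/20 (H1) depth=20
  lookup 160.0.0.134: bits 1010000000 walk d0:H3→d1:-→d2:-→d3:H0→d4:-→d5:-→d6:-→d7:H7→d8:H0→d9:-→d10:- -> H0
  + 160.59.0.0/16 (H6) depth=16
  + 160.59.242.136/32 (H6) depth=32
  + 224.111.223.2/32 (H7) depth=32
  lookup 160.0.0.3: bits 1010000000 walk d0:H3→d1:-→d2:-→d3:H0→d4:-→d5:-→d6:-→d7:H7→d8:H0→d9:-→d10:- -> H0
  lookup 195.247.240.1: bits 11000011111101111111 walk d0:H3→d1:-→d2:-→d3:-→d4:-→d5:-→d6:-→d7:-→d8:-→d9:-→d10:-→d11:-→d12:-→d13:-→d14:-→d15:-→d16:-→d17:-→d18:-→d19:-→d20:H1 -> H1

== LOOKUPS ==
["H1","H0","H0","H2","H0","H1","no-route","H0","H5","H3","H3","H5","H0","H3","H0","H0","H1"]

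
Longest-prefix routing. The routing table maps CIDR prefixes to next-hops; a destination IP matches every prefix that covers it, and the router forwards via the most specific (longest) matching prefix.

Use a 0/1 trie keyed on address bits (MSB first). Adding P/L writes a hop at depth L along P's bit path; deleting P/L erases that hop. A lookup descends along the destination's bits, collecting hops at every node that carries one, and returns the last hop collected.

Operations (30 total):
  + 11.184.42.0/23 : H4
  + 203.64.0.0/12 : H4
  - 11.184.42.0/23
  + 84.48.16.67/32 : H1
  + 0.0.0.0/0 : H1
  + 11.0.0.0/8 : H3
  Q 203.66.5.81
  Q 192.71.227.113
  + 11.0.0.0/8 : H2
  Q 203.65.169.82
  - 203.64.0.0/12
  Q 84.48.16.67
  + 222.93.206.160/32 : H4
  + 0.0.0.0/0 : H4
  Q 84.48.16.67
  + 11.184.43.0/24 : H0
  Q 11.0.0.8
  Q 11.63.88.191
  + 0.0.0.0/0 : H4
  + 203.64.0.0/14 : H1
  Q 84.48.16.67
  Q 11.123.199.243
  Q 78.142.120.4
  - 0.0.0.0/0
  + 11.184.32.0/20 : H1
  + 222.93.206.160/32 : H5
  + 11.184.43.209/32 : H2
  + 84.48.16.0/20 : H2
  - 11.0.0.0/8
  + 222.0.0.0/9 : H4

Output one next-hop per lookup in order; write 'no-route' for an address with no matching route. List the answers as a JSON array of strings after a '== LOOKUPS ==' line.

Trace:
  add 11.184.42.0/23 -> H4 at depth 23
  add 203.64.0.0/12 -> H4 at depth 12
  del 11.184.42.0/23 (clear depth 23)
  add 84.48.16.67/32 -> H1 at depth 32
  add 0.0.0.0/0 -> H1 at depth 0
  add 11.0.0.0/8 -> H3 at depth 8
  lookup 203.66.5.81: bits 110010110100 walk d0:H1→d1:-→d2:-→d3:-→d4:-→d5:-→d6:-→d7:-→d8:-→d9:-→d10:-→d11:-→d12:H4 -> H4
  lookup 192.71.227.113: bits 1100 walk d0:H1→d1:-→d2:-→d3:-→d4:- -> H1
  add 11.0.0.0/8 -> H2 at depth 8
  lookup 203.65.169.82: bits 110010110100 walk d0:H1→d1:-→d2:-→d3:-→d4:-→d5:-→d6:-→d7:-→d8:-→d9:-→d10:-→d11:-→d12:H4 -> H4
  del 203.64.0.0/12 (clear depth 12)
  lookup 84.48.16.67: bits 01010100001100000001000001000011 walk d0:H1→d1:-→d2:-→d3:-→d4:-→d5:-→d6:-→d7:-→d8:-→d9:-→d10:-→d11:-→d12:-→d13:-→d14:-→d15:-→d16:-→d17:-→d18:-→d19:-→d20:-→d21:-→d22:-→d23:-→d24:-→d25:-→d26:-→d27:-→d28:-→d29:-→d30:-→d31:-→d32:H1 -> H1
  add 222.93.206.160/32 -> H4 at depth 32
  add 0.0.0.0/0 -> H4 at depth 0
  lookup 84.48.16.67: bits 01010100001100000001000001000011 walk d0:H4→d1:-→d2:-→d3:-→d4:-→d5:-→d6:-→d7:-→d8:-→d9:-→d10:-→d11:-→d12:-→d13:-→d14:-→d15:-→d16:-→d17:-→d18:-→d19:-→d20:-→d21:-→d22:-→d23:-→d24:-→d25:-→d26:-→d27:-→d28:-→d29:-→d30:-→d31:-→d32:H1 -> H1
  add 11.184.43.0/24 -> H0 at depth 24
  lookup 11.0.0.8: bits 00001011 walk d0:H4→d1:-→d2:-→d3:-→d4:-→d5:-→d6:-→d7:-→d8:H2 -> H2
  lookup 11.63.88.191: bits 00001011 walk d0:H4→d1:-→d2:-→d3:-→d4:-→d5:-→d6:-→d7:-→d8:H2 -> H2
  add 0.0.0.0/0 -> H4 at depth 0
  add 203.64.0.0/14 -> H1 at depth 14
  lookup 84.48.16.67: bits 01010100001100000001000001000011 walk d0:H4→d1:-→d2:-→d3:-→d4:-→d5:-→d6:-→d7:-→d8:-→d9:-→d10:-→d11:-→d12:-→d13:-→d14:-→d15:-→d16:-→d17:-→d18:-→d19:-→d20:-→d21:-→d22:-→d23:-→d24:-→d25:-→d26:-→d27:-→d28:-→d29:-→d30:-→d31:-→d32:H1 -> H1
  lookup 11.123.199.243: bits 00001011 walk d0:H4→d1:-→d2:-→d3:-→d4:-→d5:-→d6:-→d7:-→d8:H2 -> H2
  lookup 78.142.120.4: bits 010 walk d0:H4→d1:-→d2:-→d3:- -> H4
  del 0.0.0.0/0 (clear depth 0)
  add 11.184.32.0/20 -> H1 at depth 20
  add 222.93.206.160/32 -> H5 at depth 32
  add 11.184.43.209/32 -> H2 at depth 32
  add 84.48.16.0/20 -> H2 at depth 20
  del 11.0.0.0/8 (clear depth 8)
  add 222.0.0.0/9 -> H4 at depth 9

== LOOKUPS ==
["H4","H1","H4","H1","H1","H2","H2","H1","H2","H4"]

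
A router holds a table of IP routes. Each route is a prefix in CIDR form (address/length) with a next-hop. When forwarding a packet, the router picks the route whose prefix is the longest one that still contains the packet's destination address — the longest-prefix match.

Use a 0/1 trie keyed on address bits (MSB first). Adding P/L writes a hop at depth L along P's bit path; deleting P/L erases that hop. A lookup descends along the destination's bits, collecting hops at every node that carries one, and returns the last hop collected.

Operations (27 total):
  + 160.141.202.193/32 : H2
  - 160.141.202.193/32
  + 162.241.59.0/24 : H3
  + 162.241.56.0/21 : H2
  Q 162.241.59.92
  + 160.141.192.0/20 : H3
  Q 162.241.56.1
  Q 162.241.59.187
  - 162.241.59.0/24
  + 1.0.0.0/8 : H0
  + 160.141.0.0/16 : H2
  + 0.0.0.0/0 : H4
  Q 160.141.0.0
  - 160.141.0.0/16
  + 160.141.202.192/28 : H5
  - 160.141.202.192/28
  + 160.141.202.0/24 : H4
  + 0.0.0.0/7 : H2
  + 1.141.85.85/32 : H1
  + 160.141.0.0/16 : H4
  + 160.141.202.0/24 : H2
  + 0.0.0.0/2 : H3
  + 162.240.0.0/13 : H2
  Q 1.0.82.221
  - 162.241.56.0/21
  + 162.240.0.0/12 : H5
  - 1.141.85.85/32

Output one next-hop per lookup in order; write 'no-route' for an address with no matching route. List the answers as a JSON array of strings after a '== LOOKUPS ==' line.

Trace:
  add 160.141.202.193/32 -> H2 at depth 32
  - 160.141.202.193/32 clear@32
  add 162.241.59.0/24 -> H3 at depth 24
  add 162.241.56.0/21 -> H2 at depth 21
  Q 162.241.59.92: descend 101000101111000100111011 ; hops seen [H2,H3] ; pick H3
  add 160.141.192.0/20 -> H3 at depth 20
  Q 162.241.56.1: descend 1010001011110001001110 ; hops seen [H2] ; pick H2
  Q 162.241.59.187: descend 101000101111000100111011 ; hops seen [H2,H3] ; pick H3
  - 162.241.59.0/24 clear@24
  add 1.0.0.0/8 -> H0 at depth 8
  add 160.141.0.0/16 -> H2 at depth 16
  add 0.0.0.0/0 -> H4 at depth 0
  Q 160.141.0.0: descend 1010000010001101 ; hops seen [H4,H2] ; pick H2
  - 160.141.0.0/16 clear@16
  add 160.141.202.192/28 -> H5 at depth 28
  - 160.141.202.192/28 clear@28
  add 160.141.202.0/24 -> H4 at depth 24
  add 0.0.0.0/7 -> H2 at depth 7
  add 1.141.85.85/32 -> H1 at depth 32
  add 160.141.0.0/16 -> H4 at depth 16
  add 160.141.202.0/24 -> H2 at depth 24
  add 0.0.0.0/2 -> H3 at depth 2
  add 162.240.0.0/13 -> H2 at depth 13
  Q 1.0.82.221: descend 00000001 ; hops seen [H4,H3,H2,H0] ; pick H0
  - 162.241.56.0/21 clear@21
  add 162.240.0.0/12 -> H5 at depth 12
  - 1.141.85.85/32 clear@32

== LOOKUPS ==
["H3","H2","H3","H2","H0"]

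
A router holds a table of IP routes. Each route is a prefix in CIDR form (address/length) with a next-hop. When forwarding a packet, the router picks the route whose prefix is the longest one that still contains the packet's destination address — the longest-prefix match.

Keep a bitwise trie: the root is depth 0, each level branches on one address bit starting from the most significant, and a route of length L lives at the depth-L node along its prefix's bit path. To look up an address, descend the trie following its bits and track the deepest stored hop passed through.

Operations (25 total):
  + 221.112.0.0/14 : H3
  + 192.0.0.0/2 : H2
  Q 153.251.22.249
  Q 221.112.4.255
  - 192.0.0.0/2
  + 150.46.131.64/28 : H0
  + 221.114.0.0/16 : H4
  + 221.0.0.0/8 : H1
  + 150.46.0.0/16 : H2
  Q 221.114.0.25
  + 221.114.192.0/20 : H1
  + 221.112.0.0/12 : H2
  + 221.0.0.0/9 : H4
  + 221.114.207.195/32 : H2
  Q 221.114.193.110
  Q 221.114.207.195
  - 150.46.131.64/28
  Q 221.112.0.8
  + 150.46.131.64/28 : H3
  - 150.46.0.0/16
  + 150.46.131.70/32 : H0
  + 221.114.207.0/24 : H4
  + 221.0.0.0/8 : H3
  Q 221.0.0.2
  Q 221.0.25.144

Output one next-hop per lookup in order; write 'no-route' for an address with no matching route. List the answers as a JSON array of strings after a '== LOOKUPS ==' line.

Apply in order:
  add 221.112.0.0/14 -> H3 at depth 14
  add 192.0.0.0/2 -> H2 at depth 2
  Q 153.251.22.249: descend 1 ; hops seen [∅] ; pick no-route
  Q 221.112.4.255: descend 11011101011100 ; hops seen [H2,H3] ; pick H3
  - 192.0.0.0/2 clear@2
  add 150.46.131.64/28 -> H0 at depth 28
  add 221.114.0.0/16 -> H4 at depth 16
  add 221.0.0.0/8 -> H1 at depth 8
  add 150.46.0.0/16 -> H2 at depth 16
  Q 221.114.0.25: descend 1101110101110010 ; hops seen [H1,H3,H4] ; pick H4
  add 221.114.192.0/20 -> H1 at depth 20
  add 221.112.0.0/12 -> H2 at depth 12
  add 221.0.0.0/9 -> H4 at depth 9
  add 221.114.207.195/32 -> H2 at depth 32
  Q 221.114.193.110: descend 11011101011100101100 ; hops seen [H1,H4,H2,H3,H4,H1] ; pick H1
  Q 221.114.207.195: descend 11011101011100101100111111000011 ; hops seen [H1,H4,H2,H3,H4,H1,H2] ; pick H2
  - 150.46.131.64/28 clear@28
  Q 221.112.0.8: descend 11011101011100 ; hops seen [H1,H4,H2,H3] ; pick H3
  add 150.46.131.64/28 -> H3 at depth 28
  - 150.46.0.0/16 clear@16
  add 150.46.131.70/32 -> H0 at depth 32
  add 221.114.207.0/24 -> H4 at depth 24
  add 221.0.0.0/8 -> H3 at depth 8
  Q 221.0.0.2: descend 110111010 ; hops seen [H3,H4] ; pick H4
  Q 221.0.25.144: descend 110111010 ; hops seen [H3,H4] ; pick H4

== LOOKUPS ==
["no-route","H3","H4","H1","H2","H3","H4","H4"]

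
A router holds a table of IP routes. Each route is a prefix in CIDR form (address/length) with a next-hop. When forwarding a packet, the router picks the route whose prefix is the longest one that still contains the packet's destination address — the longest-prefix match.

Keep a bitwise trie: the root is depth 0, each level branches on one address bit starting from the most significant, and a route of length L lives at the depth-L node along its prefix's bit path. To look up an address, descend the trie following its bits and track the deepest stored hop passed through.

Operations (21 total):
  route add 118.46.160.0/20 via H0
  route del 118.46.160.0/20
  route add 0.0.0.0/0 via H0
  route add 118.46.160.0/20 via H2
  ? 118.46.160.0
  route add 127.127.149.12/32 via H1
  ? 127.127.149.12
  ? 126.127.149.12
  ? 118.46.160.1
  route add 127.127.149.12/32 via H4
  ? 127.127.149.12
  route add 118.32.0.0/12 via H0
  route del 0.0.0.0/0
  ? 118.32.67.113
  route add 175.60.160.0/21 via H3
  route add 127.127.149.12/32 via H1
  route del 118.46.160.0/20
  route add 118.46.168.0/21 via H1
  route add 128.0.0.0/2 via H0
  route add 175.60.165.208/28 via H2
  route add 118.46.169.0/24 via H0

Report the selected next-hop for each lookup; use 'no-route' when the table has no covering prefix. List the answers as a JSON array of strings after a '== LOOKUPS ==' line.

Process each operation:
  + 118.46.160.0/20 (H0) depth=20
  del 118.46.160.0/20 (clear depth 20)
  + 0.0.0.0/0 (H0) depth=0
  + 118.46.160.0/20 (H2) depth=20
  lookup 118.46.160.0: bits 01110110001011101010 walk d0:H0→d1:-→d2:-→d3:-→d4:-→d5:-→d6:-→d7:-→d8:-→d9:-→d10:-→d11:-→d12:-→d13:-→d14:-→d15:-→d16:-→d17:-→d18:-→d19:-→d20:H2 -> H2
  + 127.127.149.12/32 (H1) depth=32
  lookup 127.127.149.12: bits 01111111011111111001010100001100 walk d0:H0→d1:-→d2:-→d3:-→d4:-→d5:-→d6:-→d7:-→d8:-→d9:-→d10:-→d11:-→d12:-→d13:-→d14:-→d15:-→d16:-→d17:-→d18:-→d19:-→d20:-→d21:-→d22:-→d23:-→d24:-→d25:-→d26:-→d27:-→d28:-→d29:-→d30:-→d31:-→d32:H1 -> H1
  lookup 126.127.149.12: bits 0111111 walk d0:H0→d1:-→d2:-→d3:-→d4:-→d5:-→d6:-→d7:- -> H0
  lookup 118.46.160.1: bits 01110110001011101010 walk d0:H0→d1:-→d2:-→d3:-→d4:-→d5:-→d6:-→d7:-→d8:-→d9:-→d10:-→d11:-→d12:-→d13:-→d14:-→d15:-→d16:-→d17:-→d18:-→d19:-→d20:H2 -> H2
  + 127.127.149.12/32 (H4) depth=32
  lookup 127.127.149.12: bits 01111111011111111001010100001100 walk d0:H0→d1:-→d2:-→d3:-→d4:-→d5:-→d6:-→d7:-→d8:-→d9:-→d10:-→d11:-→d12:-→d13:-→d14:-→d15:-→d16:-→d17:-→d18:-→d19:-→d20:-→d21:-→d22:-→d23:-→d24:-→d25:-→d26:-→d27:-→d28:-→d29:-→d30:-→d31:-→d32:H4 -> H4
  + 118.32.0.0/12 (H0) depth=12
  del 0.0.0.0/0 (clear depth 0)
  lookup 118.32.67.113: bits 011101100010 walk d0:-→d1:-→d2:-→d3:-→d4:-→d5:-→d6:-→d7:-→d8:-→d9:-→d10:-→d11:-→d12:H0 -> H0
  + 175.60.160.0/21 (H3) depth=21
  + 127.127.149.12/32 (H1) depth=32
  del 118.46.160.0/20 (clear depth 20)
  + 118.46.168.0/21 (H1) depth=21
  + 128.0.0.0/2 (H0) depth=2
  + 175.60.165.208/28 (H2) depth=28
  + 118.46.169.0/24 (H0) depth=24

== LOOKUPS ==
["H2","H1","H0","H2","H4","H0"]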